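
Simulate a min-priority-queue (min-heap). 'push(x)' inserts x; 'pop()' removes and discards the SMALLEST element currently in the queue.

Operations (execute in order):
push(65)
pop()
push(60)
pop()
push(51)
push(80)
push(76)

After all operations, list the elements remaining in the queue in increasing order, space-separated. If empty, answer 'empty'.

Answer: 51 76 80

Derivation:
push(65): heap contents = [65]
pop() → 65: heap contents = []
push(60): heap contents = [60]
pop() → 60: heap contents = []
push(51): heap contents = [51]
push(80): heap contents = [51, 80]
push(76): heap contents = [51, 76, 80]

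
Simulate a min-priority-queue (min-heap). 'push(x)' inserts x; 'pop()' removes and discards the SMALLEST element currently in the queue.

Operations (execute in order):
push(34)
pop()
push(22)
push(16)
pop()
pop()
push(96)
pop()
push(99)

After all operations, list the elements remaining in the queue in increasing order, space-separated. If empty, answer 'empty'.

push(34): heap contents = [34]
pop() → 34: heap contents = []
push(22): heap contents = [22]
push(16): heap contents = [16, 22]
pop() → 16: heap contents = [22]
pop() → 22: heap contents = []
push(96): heap contents = [96]
pop() → 96: heap contents = []
push(99): heap contents = [99]

Answer: 99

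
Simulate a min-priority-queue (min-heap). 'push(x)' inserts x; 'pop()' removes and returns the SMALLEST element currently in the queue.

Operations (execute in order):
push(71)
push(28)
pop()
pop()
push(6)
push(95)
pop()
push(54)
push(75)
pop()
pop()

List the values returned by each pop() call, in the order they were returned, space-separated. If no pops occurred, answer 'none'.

Answer: 28 71 6 54 75

Derivation:
push(71): heap contents = [71]
push(28): heap contents = [28, 71]
pop() → 28: heap contents = [71]
pop() → 71: heap contents = []
push(6): heap contents = [6]
push(95): heap contents = [6, 95]
pop() → 6: heap contents = [95]
push(54): heap contents = [54, 95]
push(75): heap contents = [54, 75, 95]
pop() → 54: heap contents = [75, 95]
pop() → 75: heap contents = [95]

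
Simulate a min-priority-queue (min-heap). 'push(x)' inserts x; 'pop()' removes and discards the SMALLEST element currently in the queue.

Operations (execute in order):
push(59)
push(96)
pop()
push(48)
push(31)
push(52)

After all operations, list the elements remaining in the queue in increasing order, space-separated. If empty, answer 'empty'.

push(59): heap contents = [59]
push(96): heap contents = [59, 96]
pop() → 59: heap contents = [96]
push(48): heap contents = [48, 96]
push(31): heap contents = [31, 48, 96]
push(52): heap contents = [31, 48, 52, 96]

Answer: 31 48 52 96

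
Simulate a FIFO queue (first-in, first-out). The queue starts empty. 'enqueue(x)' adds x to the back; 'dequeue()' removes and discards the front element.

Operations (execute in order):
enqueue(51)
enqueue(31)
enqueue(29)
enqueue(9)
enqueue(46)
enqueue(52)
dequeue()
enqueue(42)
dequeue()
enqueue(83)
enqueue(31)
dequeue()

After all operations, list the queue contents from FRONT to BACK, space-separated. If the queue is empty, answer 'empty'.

Answer: 9 46 52 42 83 31

Derivation:
enqueue(51): [51]
enqueue(31): [51, 31]
enqueue(29): [51, 31, 29]
enqueue(9): [51, 31, 29, 9]
enqueue(46): [51, 31, 29, 9, 46]
enqueue(52): [51, 31, 29, 9, 46, 52]
dequeue(): [31, 29, 9, 46, 52]
enqueue(42): [31, 29, 9, 46, 52, 42]
dequeue(): [29, 9, 46, 52, 42]
enqueue(83): [29, 9, 46, 52, 42, 83]
enqueue(31): [29, 9, 46, 52, 42, 83, 31]
dequeue(): [9, 46, 52, 42, 83, 31]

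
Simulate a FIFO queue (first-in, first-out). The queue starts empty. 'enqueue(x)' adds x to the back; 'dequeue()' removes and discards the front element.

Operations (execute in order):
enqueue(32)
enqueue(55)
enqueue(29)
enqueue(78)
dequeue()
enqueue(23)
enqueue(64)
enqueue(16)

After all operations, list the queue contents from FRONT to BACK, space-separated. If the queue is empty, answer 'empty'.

enqueue(32): [32]
enqueue(55): [32, 55]
enqueue(29): [32, 55, 29]
enqueue(78): [32, 55, 29, 78]
dequeue(): [55, 29, 78]
enqueue(23): [55, 29, 78, 23]
enqueue(64): [55, 29, 78, 23, 64]
enqueue(16): [55, 29, 78, 23, 64, 16]

Answer: 55 29 78 23 64 16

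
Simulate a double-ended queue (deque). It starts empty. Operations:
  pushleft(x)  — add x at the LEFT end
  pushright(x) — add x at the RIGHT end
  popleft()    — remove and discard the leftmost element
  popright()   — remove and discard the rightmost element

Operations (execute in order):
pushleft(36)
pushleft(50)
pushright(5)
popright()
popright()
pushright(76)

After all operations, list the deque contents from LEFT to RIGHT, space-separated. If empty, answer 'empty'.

Answer: 50 76

Derivation:
pushleft(36): [36]
pushleft(50): [50, 36]
pushright(5): [50, 36, 5]
popright(): [50, 36]
popright(): [50]
pushright(76): [50, 76]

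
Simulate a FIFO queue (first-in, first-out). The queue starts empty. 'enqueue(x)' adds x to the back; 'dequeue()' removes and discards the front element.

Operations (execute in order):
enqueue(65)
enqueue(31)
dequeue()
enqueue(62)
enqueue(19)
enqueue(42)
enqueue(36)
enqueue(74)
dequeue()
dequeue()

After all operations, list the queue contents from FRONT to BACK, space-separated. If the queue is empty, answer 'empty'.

Answer: 19 42 36 74

Derivation:
enqueue(65): [65]
enqueue(31): [65, 31]
dequeue(): [31]
enqueue(62): [31, 62]
enqueue(19): [31, 62, 19]
enqueue(42): [31, 62, 19, 42]
enqueue(36): [31, 62, 19, 42, 36]
enqueue(74): [31, 62, 19, 42, 36, 74]
dequeue(): [62, 19, 42, 36, 74]
dequeue(): [19, 42, 36, 74]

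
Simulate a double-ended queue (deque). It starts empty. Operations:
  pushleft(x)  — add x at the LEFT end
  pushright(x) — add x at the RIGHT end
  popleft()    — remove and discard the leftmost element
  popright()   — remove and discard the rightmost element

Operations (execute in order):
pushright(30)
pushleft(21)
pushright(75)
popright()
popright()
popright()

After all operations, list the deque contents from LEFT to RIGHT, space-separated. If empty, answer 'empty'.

pushright(30): [30]
pushleft(21): [21, 30]
pushright(75): [21, 30, 75]
popright(): [21, 30]
popright(): [21]
popright(): []

Answer: empty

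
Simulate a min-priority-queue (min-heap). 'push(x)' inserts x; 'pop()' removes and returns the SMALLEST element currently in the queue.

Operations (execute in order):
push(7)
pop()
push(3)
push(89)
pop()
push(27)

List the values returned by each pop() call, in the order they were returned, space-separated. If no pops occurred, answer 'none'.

Answer: 7 3

Derivation:
push(7): heap contents = [7]
pop() → 7: heap contents = []
push(3): heap contents = [3]
push(89): heap contents = [3, 89]
pop() → 3: heap contents = [89]
push(27): heap contents = [27, 89]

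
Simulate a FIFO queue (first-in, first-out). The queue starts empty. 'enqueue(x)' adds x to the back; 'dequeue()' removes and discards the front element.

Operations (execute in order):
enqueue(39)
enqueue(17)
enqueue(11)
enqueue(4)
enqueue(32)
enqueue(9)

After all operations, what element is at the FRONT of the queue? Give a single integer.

Answer: 39

Derivation:
enqueue(39): queue = [39]
enqueue(17): queue = [39, 17]
enqueue(11): queue = [39, 17, 11]
enqueue(4): queue = [39, 17, 11, 4]
enqueue(32): queue = [39, 17, 11, 4, 32]
enqueue(9): queue = [39, 17, 11, 4, 32, 9]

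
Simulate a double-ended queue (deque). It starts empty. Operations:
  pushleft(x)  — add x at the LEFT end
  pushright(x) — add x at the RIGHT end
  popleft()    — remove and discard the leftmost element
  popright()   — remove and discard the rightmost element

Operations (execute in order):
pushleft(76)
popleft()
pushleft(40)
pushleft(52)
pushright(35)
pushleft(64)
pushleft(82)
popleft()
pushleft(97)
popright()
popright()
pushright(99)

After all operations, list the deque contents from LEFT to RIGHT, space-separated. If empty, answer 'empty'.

pushleft(76): [76]
popleft(): []
pushleft(40): [40]
pushleft(52): [52, 40]
pushright(35): [52, 40, 35]
pushleft(64): [64, 52, 40, 35]
pushleft(82): [82, 64, 52, 40, 35]
popleft(): [64, 52, 40, 35]
pushleft(97): [97, 64, 52, 40, 35]
popright(): [97, 64, 52, 40]
popright(): [97, 64, 52]
pushright(99): [97, 64, 52, 99]

Answer: 97 64 52 99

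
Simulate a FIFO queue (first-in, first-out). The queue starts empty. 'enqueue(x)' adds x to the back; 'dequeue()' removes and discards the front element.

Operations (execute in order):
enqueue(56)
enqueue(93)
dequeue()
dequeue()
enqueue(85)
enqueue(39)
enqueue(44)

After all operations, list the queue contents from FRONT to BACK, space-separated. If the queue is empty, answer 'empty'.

enqueue(56): [56]
enqueue(93): [56, 93]
dequeue(): [93]
dequeue(): []
enqueue(85): [85]
enqueue(39): [85, 39]
enqueue(44): [85, 39, 44]

Answer: 85 39 44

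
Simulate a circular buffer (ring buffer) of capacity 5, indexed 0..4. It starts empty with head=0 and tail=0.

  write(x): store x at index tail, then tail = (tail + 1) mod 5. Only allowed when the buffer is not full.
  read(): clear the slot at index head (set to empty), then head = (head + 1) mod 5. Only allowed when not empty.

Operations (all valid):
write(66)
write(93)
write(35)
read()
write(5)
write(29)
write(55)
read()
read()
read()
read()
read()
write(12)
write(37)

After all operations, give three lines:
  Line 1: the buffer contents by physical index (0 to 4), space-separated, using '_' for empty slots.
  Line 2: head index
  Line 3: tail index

write(66): buf=[66 _ _ _ _], head=0, tail=1, size=1
write(93): buf=[66 93 _ _ _], head=0, tail=2, size=2
write(35): buf=[66 93 35 _ _], head=0, tail=3, size=3
read(): buf=[_ 93 35 _ _], head=1, tail=3, size=2
write(5): buf=[_ 93 35 5 _], head=1, tail=4, size=3
write(29): buf=[_ 93 35 5 29], head=1, tail=0, size=4
write(55): buf=[55 93 35 5 29], head=1, tail=1, size=5
read(): buf=[55 _ 35 5 29], head=2, tail=1, size=4
read(): buf=[55 _ _ 5 29], head=3, tail=1, size=3
read(): buf=[55 _ _ _ 29], head=4, tail=1, size=2
read(): buf=[55 _ _ _ _], head=0, tail=1, size=1
read(): buf=[_ _ _ _ _], head=1, tail=1, size=0
write(12): buf=[_ 12 _ _ _], head=1, tail=2, size=1
write(37): buf=[_ 12 37 _ _], head=1, tail=3, size=2

Answer: _ 12 37 _ _
1
3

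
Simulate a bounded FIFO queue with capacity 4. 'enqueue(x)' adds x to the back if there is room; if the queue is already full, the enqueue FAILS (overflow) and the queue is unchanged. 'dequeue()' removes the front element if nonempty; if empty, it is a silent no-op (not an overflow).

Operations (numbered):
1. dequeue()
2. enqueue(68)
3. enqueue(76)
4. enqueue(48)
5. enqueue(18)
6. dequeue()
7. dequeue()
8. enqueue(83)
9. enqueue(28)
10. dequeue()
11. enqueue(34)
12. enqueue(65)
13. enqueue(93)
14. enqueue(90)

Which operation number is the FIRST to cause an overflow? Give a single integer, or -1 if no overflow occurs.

1. dequeue(): empty, no-op, size=0
2. enqueue(68): size=1
3. enqueue(76): size=2
4. enqueue(48): size=3
5. enqueue(18): size=4
6. dequeue(): size=3
7. dequeue(): size=2
8. enqueue(83): size=3
9. enqueue(28): size=4
10. dequeue(): size=3
11. enqueue(34): size=4
12. enqueue(65): size=4=cap → OVERFLOW (fail)
13. enqueue(93): size=4=cap → OVERFLOW (fail)
14. enqueue(90): size=4=cap → OVERFLOW (fail)

Answer: 12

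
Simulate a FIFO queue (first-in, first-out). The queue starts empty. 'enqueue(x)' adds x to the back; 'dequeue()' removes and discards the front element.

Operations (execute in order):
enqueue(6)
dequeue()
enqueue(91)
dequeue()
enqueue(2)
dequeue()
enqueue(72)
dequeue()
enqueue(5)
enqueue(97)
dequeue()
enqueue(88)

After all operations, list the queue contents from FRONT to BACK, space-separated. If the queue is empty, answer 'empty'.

enqueue(6): [6]
dequeue(): []
enqueue(91): [91]
dequeue(): []
enqueue(2): [2]
dequeue(): []
enqueue(72): [72]
dequeue(): []
enqueue(5): [5]
enqueue(97): [5, 97]
dequeue(): [97]
enqueue(88): [97, 88]

Answer: 97 88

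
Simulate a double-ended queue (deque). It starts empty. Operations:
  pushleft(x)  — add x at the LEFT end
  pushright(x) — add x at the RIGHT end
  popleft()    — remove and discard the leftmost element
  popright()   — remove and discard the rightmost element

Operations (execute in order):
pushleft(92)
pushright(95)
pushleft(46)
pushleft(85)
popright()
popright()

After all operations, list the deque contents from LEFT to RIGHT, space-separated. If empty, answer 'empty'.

pushleft(92): [92]
pushright(95): [92, 95]
pushleft(46): [46, 92, 95]
pushleft(85): [85, 46, 92, 95]
popright(): [85, 46, 92]
popright(): [85, 46]

Answer: 85 46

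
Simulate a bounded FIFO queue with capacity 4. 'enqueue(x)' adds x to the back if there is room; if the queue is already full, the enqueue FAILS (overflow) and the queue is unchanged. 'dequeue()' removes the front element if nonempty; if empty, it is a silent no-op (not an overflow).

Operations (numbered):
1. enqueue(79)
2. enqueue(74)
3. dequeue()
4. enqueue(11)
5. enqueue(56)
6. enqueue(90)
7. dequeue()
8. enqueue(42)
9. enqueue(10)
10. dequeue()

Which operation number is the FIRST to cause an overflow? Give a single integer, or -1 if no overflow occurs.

Answer: 9

Derivation:
1. enqueue(79): size=1
2. enqueue(74): size=2
3. dequeue(): size=1
4. enqueue(11): size=2
5. enqueue(56): size=3
6. enqueue(90): size=4
7. dequeue(): size=3
8. enqueue(42): size=4
9. enqueue(10): size=4=cap → OVERFLOW (fail)
10. dequeue(): size=3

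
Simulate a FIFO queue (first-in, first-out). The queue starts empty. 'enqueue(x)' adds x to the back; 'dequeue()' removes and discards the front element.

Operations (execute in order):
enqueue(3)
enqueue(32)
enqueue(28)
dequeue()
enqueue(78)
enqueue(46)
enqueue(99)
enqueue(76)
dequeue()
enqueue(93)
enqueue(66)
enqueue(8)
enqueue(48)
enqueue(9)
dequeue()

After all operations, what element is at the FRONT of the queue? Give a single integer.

enqueue(3): queue = [3]
enqueue(32): queue = [3, 32]
enqueue(28): queue = [3, 32, 28]
dequeue(): queue = [32, 28]
enqueue(78): queue = [32, 28, 78]
enqueue(46): queue = [32, 28, 78, 46]
enqueue(99): queue = [32, 28, 78, 46, 99]
enqueue(76): queue = [32, 28, 78, 46, 99, 76]
dequeue(): queue = [28, 78, 46, 99, 76]
enqueue(93): queue = [28, 78, 46, 99, 76, 93]
enqueue(66): queue = [28, 78, 46, 99, 76, 93, 66]
enqueue(8): queue = [28, 78, 46, 99, 76, 93, 66, 8]
enqueue(48): queue = [28, 78, 46, 99, 76, 93, 66, 8, 48]
enqueue(9): queue = [28, 78, 46, 99, 76, 93, 66, 8, 48, 9]
dequeue(): queue = [78, 46, 99, 76, 93, 66, 8, 48, 9]

Answer: 78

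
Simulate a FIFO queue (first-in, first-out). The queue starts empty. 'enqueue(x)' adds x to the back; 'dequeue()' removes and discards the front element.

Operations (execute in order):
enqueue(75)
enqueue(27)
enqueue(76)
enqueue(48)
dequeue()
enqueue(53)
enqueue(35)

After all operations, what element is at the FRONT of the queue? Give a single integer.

Answer: 27

Derivation:
enqueue(75): queue = [75]
enqueue(27): queue = [75, 27]
enqueue(76): queue = [75, 27, 76]
enqueue(48): queue = [75, 27, 76, 48]
dequeue(): queue = [27, 76, 48]
enqueue(53): queue = [27, 76, 48, 53]
enqueue(35): queue = [27, 76, 48, 53, 35]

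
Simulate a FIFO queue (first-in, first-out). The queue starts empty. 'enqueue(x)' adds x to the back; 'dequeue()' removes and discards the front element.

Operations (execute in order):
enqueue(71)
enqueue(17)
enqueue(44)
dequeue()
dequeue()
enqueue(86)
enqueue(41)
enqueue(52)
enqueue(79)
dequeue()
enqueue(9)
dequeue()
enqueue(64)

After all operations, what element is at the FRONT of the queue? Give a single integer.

Answer: 41

Derivation:
enqueue(71): queue = [71]
enqueue(17): queue = [71, 17]
enqueue(44): queue = [71, 17, 44]
dequeue(): queue = [17, 44]
dequeue(): queue = [44]
enqueue(86): queue = [44, 86]
enqueue(41): queue = [44, 86, 41]
enqueue(52): queue = [44, 86, 41, 52]
enqueue(79): queue = [44, 86, 41, 52, 79]
dequeue(): queue = [86, 41, 52, 79]
enqueue(9): queue = [86, 41, 52, 79, 9]
dequeue(): queue = [41, 52, 79, 9]
enqueue(64): queue = [41, 52, 79, 9, 64]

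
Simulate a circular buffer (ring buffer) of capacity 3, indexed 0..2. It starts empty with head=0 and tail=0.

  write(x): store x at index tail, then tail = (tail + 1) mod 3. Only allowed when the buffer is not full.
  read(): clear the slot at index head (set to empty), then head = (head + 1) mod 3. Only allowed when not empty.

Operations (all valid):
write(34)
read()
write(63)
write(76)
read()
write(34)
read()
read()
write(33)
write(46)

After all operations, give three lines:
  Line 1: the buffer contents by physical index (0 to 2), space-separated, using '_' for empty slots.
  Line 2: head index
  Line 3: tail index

Answer: _ 33 46
1
0

Derivation:
write(34): buf=[34 _ _], head=0, tail=1, size=1
read(): buf=[_ _ _], head=1, tail=1, size=0
write(63): buf=[_ 63 _], head=1, tail=2, size=1
write(76): buf=[_ 63 76], head=1, tail=0, size=2
read(): buf=[_ _ 76], head=2, tail=0, size=1
write(34): buf=[34 _ 76], head=2, tail=1, size=2
read(): buf=[34 _ _], head=0, tail=1, size=1
read(): buf=[_ _ _], head=1, tail=1, size=0
write(33): buf=[_ 33 _], head=1, tail=2, size=1
write(46): buf=[_ 33 46], head=1, tail=0, size=2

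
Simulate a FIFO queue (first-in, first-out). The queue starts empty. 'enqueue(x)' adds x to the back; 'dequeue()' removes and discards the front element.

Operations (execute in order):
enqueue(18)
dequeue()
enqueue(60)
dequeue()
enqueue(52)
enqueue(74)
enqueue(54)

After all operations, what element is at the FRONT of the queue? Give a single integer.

enqueue(18): queue = [18]
dequeue(): queue = []
enqueue(60): queue = [60]
dequeue(): queue = []
enqueue(52): queue = [52]
enqueue(74): queue = [52, 74]
enqueue(54): queue = [52, 74, 54]

Answer: 52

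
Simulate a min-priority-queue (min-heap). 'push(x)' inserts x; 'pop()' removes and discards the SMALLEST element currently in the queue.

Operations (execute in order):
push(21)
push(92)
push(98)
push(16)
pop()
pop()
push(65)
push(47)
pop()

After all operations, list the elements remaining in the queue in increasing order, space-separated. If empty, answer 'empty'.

push(21): heap contents = [21]
push(92): heap contents = [21, 92]
push(98): heap contents = [21, 92, 98]
push(16): heap contents = [16, 21, 92, 98]
pop() → 16: heap contents = [21, 92, 98]
pop() → 21: heap contents = [92, 98]
push(65): heap contents = [65, 92, 98]
push(47): heap contents = [47, 65, 92, 98]
pop() → 47: heap contents = [65, 92, 98]

Answer: 65 92 98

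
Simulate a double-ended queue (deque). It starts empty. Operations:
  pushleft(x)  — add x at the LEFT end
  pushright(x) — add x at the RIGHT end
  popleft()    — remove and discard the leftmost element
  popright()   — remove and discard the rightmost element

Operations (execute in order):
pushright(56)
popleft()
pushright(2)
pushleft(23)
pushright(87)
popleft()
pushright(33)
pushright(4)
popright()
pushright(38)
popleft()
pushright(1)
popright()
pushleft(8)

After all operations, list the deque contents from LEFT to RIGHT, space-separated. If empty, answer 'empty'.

pushright(56): [56]
popleft(): []
pushright(2): [2]
pushleft(23): [23, 2]
pushright(87): [23, 2, 87]
popleft(): [2, 87]
pushright(33): [2, 87, 33]
pushright(4): [2, 87, 33, 4]
popright(): [2, 87, 33]
pushright(38): [2, 87, 33, 38]
popleft(): [87, 33, 38]
pushright(1): [87, 33, 38, 1]
popright(): [87, 33, 38]
pushleft(8): [8, 87, 33, 38]

Answer: 8 87 33 38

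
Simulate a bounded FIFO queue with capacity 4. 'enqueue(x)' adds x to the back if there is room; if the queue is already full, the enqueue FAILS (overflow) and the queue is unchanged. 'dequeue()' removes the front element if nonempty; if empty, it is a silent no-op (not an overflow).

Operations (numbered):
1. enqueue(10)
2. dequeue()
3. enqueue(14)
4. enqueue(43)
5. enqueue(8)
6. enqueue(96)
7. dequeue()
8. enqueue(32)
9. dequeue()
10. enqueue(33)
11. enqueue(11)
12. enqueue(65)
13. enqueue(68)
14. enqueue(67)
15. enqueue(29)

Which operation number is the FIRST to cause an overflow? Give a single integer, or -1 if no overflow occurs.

Answer: 11

Derivation:
1. enqueue(10): size=1
2. dequeue(): size=0
3. enqueue(14): size=1
4. enqueue(43): size=2
5. enqueue(8): size=3
6. enqueue(96): size=4
7. dequeue(): size=3
8. enqueue(32): size=4
9. dequeue(): size=3
10. enqueue(33): size=4
11. enqueue(11): size=4=cap → OVERFLOW (fail)
12. enqueue(65): size=4=cap → OVERFLOW (fail)
13. enqueue(68): size=4=cap → OVERFLOW (fail)
14. enqueue(67): size=4=cap → OVERFLOW (fail)
15. enqueue(29): size=4=cap → OVERFLOW (fail)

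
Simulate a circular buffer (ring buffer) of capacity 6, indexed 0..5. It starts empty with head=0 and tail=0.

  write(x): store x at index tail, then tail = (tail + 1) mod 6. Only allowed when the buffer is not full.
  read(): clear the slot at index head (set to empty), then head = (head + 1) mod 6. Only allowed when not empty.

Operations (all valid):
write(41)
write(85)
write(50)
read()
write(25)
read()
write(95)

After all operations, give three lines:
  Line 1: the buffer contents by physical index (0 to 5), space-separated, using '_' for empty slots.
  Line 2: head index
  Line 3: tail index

write(41): buf=[41 _ _ _ _ _], head=0, tail=1, size=1
write(85): buf=[41 85 _ _ _ _], head=0, tail=2, size=2
write(50): buf=[41 85 50 _ _ _], head=0, tail=3, size=3
read(): buf=[_ 85 50 _ _ _], head=1, tail=3, size=2
write(25): buf=[_ 85 50 25 _ _], head=1, tail=4, size=3
read(): buf=[_ _ 50 25 _ _], head=2, tail=4, size=2
write(95): buf=[_ _ 50 25 95 _], head=2, tail=5, size=3

Answer: _ _ 50 25 95 _
2
5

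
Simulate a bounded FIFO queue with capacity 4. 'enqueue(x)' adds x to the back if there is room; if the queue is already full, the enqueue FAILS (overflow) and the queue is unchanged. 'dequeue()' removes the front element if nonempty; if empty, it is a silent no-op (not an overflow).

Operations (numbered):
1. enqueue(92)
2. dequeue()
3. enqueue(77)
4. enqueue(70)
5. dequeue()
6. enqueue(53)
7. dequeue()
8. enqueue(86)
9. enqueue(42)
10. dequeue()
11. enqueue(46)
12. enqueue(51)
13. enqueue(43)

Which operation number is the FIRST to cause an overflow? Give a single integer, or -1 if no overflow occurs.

1. enqueue(92): size=1
2. dequeue(): size=0
3. enqueue(77): size=1
4. enqueue(70): size=2
5. dequeue(): size=1
6. enqueue(53): size=2
7. dequeue(): size=1
8. enqueue(86): size=2
9. enqueue(42): size=3
10. dequeue(): size=2
11. enqueue(46): size=3
12. enqueue(51): size=4
13. enqueue(43): size=4=cap → OVERFLOW (fail)

Answer: 13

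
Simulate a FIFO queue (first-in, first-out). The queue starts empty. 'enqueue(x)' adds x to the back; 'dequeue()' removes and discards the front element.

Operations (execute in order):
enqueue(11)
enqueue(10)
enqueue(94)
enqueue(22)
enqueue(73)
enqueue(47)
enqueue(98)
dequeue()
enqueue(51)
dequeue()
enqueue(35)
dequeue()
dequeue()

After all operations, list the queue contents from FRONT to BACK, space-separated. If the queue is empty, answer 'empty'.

enqueue(11): [11]
enqueue(10): [11, 10]
enqueue(94): [11, 10, 94]
enqueue(22): [11, 10, 94, 22]
enqueue(73): [11, 10, 94, 22, 73]
enqueue(47): [11, 10, 94, 22, 73, 47]
enqueue(98): [11, 10, 94, 22, 73, 47, 98]
dequeue(): [10, 94, 22, 73, 47, 98]
enqueue(51): [10, 94, 22, 73, 47, 98, 51]
dequeue(): [94, 22, 73, 47, 98, 51]
enqueue(35): [94, 22, 73, 47, 98, 51, 35]
dequeue(): [22, 73, 47, 98, 51, 35]
dequeue(): [73, 47, 98, 51, 35]

Answer: 73 47 98 51 35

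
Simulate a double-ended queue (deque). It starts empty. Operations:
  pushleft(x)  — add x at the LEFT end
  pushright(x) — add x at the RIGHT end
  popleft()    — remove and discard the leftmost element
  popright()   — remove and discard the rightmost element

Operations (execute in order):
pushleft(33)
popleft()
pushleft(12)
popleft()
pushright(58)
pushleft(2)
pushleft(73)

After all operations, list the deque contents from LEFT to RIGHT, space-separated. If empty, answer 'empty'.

pushleft(33): [33]
popleft(): []
pushleft(12): [12]
popleft(): []
pushright(58): [58]
pushleft(2): [2, 58]
pushleft(73): [73, 2, 58]

Answer: 73 2 58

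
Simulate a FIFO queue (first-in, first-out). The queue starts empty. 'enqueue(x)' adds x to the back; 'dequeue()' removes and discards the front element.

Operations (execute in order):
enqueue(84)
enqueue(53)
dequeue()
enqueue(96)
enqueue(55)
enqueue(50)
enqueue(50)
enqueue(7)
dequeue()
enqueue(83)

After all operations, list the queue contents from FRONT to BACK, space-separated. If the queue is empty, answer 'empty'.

enqueue(84): [84]
enqueue(53): [84, 53]
dequeue(): [53]
enqueue(96): [53, 96]
enqueue(55): [53, 96, 55]
enqueue(50): [53, 96, 55, 50]
enqueue(50): [53, 96, 55, 50, 50]
enqueue(7): [53, 96, 55, 50, 50, 7]
dequeue(): [96, 55, 50, 50, 7]
enqueue(83): [96, 55, 50, 50, 7, 83]

Answer: 96 55 50 50 7 83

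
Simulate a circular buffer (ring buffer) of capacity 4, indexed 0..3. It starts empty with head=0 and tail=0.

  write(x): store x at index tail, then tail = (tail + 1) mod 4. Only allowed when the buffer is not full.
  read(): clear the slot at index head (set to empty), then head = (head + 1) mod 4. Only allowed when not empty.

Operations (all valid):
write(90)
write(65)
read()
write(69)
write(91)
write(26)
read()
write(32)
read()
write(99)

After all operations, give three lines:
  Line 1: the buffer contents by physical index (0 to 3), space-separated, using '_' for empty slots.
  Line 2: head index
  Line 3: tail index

write(90): buf=[90 _ _ _], head=0, tail=1, size=1
write(65): buf=[90 65 _ _], head=0, tail=2, size=2
read(): buf=[_ 65 _ _], head=1, tail=2, size=1
write(69): buf=[_ 65 69 _], head=1, tail=3, size=2
write(91): buf=[_ 65 69 91], head=1, tail=0, size=3
write(26): buf=[26 65 69 91], head=1, tail=1, size=4
read(): buf=[26 _ 69 91], head=2, tail=1, size=3
write(32): buf=[26 32 69 91], head=2, tail=2, size=4
read(): buf=[26 32 _ 91], head=3, tail=2, size=3
write(99): buf=[26 32 99 91], head=3, tail=3, size=4

Answer: 26 32 99 91
3
3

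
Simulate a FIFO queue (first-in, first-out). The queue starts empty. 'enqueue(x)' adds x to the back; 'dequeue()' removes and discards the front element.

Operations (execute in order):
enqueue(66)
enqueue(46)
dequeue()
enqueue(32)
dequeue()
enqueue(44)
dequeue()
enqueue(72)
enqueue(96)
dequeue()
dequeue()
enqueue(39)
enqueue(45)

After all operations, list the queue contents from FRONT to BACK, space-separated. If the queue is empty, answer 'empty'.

enqueue(66): [66]
enqueue(46): [66, 46]
dequeue(): [46]
enqueue(32): [46, 32]
dequeue(): [32]
enqueue(44): [32, 44]
dequeue(): [44]
enqueue(72): [44, 72]
enqueue(96): [44, 72, 96]
dequeue(): [72, 96]
dequeue(): [96]
enqueue(39): [96, 39]
enqueue(45): [96, 39, 45]

Answer: 96 39 45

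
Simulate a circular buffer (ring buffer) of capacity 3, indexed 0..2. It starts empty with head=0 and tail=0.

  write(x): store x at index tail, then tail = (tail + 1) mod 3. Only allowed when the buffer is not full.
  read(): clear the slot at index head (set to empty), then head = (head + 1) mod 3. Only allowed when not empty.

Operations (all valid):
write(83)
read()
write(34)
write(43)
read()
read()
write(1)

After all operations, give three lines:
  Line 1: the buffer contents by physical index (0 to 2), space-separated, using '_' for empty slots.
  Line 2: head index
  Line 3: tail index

Answer: 1 _ _
0
1

Derivation:
write(83): buf=[83 _ _], head=0, tail=1, size=1
read(): buf=[_ _ _], head=1, tail=1, size=0
write(34): buf=[_ 34 _], head=1, tail=2, size=1
write(43): buf=[_ 34 43], head=1, tail=0, size=2
read(): buf=[_ _ 43], head=2, tail=0, size=1
read(): buf=[_ _ _], head=0, tail=0, size=0
write(1): buf=[1 _ _], head=0, tail=1, size=1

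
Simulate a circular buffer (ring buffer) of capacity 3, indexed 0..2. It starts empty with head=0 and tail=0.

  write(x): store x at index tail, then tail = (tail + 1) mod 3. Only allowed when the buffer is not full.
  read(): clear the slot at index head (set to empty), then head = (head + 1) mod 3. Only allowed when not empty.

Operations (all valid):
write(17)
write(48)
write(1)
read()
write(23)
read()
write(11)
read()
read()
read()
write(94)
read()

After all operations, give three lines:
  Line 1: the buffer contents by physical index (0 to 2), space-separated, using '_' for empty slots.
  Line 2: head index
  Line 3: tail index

write(17): buf=[17 _ _], head=0, tail=1, size=1
write(48): buf=[17 48 _], head=0, tail=2, size=2
write(1): buf=[17 48 1], head=0, tail=0, size=3
read(): buf=[_ 48 1], head=1, tail=0, size=2
write(23): buf=[23 48 1], head=1, tail=1, size=3
read(): buf=[23 _ 1], head=2, tail=1, size=2
write(11): buf=[23 11 1], head=2, tail=2, size=3
read(): buf=[23 11 _], head=0, tail=2, size=2
read(): buf=[_ 11 _], head=1, tail=2, size=1
read(): buf=[_ _ _], head=2, tail=2, size=0
write(94): buf=[_ _ 94], head=2, tail=0, size=1
read(): buf=[_ _ _], head=0, tail=0, size=0

Answer: _ _ _
0
0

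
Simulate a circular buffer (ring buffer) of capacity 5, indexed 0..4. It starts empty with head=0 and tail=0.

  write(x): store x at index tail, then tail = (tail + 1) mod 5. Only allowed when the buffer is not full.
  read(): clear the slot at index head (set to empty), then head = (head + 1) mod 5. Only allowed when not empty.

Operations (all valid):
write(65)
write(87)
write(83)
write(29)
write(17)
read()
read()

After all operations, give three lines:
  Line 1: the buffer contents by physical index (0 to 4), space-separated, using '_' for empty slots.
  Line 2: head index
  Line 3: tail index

write(65): buf=[65 _ _ _ _], head=0, tail=1, size=1
write(87): buf=[65 87 _ _ _], head=0, tail=2, size=2
write(83): buf=[65 87 83 _ _], head=0, tail=3, size=3
write(29): buf=[65 87 83 29 _], head=0, tail=4, size=4
write(17): buf=[65 87 83 29 17], head=0, tail=0, size=5
read(): buf=[_ 87 83 29 17], head=1, tail=0, size=4
read(): buf=[_ _ 83 29 17], head=2, tail=0, size=3

Answer: _ _ 83 29 17
2
0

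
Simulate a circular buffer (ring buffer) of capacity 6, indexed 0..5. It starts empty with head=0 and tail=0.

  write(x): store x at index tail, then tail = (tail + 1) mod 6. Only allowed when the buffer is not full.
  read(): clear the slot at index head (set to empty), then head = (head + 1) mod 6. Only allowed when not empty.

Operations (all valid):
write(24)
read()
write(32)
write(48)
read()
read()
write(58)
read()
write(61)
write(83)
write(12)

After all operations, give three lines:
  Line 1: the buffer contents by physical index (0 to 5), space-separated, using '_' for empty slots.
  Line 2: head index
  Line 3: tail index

Answer: 12 _ _ _ 61 83
4
1

Derivation:
write(24): buf=[24 _ _ _ _ _], head=0, tail=1, size=1
read(): buf=[_ _ _ _ _ _], head=1, tail=1, size=0
write(32): buf=[_ 32 _ _ _ _], head=1, tail=2, size=1
write(48): buf=[_ 32 48 _ _ _], head=1, tail=3, size=2
read(): buf=[_ _ 48 _ _ _], head=2, tail=3, size=1
read(): buf=[_ _ _ _ _ _], head=3, tail=3, size=0
write(58): buf=[_ _ _ 58 _ _], head=3, tail=4, size=1
read(): buf=[_ _ _ _ _ _], head=4, tail=4, size=0
write(61): buf=[_ _ _ _ 61 _], head=4, tail=5, size=1
write(83): buf=[_ _ _ _ 61 83], head=4, tail=0, size=2
write(12): buf=[12 _ _ _ 61 83], head=4, tail=1, size=3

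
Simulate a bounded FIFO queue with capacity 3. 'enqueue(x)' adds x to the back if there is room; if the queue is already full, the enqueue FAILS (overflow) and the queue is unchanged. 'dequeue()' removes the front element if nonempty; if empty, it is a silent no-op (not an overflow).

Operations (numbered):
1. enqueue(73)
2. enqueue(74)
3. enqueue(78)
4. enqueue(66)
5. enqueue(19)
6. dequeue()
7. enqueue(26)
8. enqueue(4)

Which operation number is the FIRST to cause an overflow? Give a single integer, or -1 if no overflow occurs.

1. enqueue(73): size=1
2. enqueue(74): size=2
3. enqueue(78): size=3
4. enqueue(66): size=3=cap → OVERFLOW (fail)
5. enqueue(19): size=3=cap → OVERFLOW (fail)
6. dequeue(): size=2
7. enqueue(26): size=3
8. enqueue(4): size=3=cap → OVERFLOW (fail)

Answer: 4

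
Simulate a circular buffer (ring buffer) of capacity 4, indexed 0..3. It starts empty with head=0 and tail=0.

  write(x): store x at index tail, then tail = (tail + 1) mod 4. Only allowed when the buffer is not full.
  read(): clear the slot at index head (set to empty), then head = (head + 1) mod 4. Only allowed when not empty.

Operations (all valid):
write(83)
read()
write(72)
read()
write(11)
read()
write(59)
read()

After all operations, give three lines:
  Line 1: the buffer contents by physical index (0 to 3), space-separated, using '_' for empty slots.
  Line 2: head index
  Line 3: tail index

write(83): buf=[83 _ _ _], head=0, tail=1, size=1
read(): buf=[_ _ _ _], head=1, tail=1, size=0
write(72): buf=[_ 72 _ _], head=1, tail=2, size=1
read(): buf=[_ _ _ _], head=2, tail=2, size=0
write(11): buf=[_ _ 11 _], head=2, tail=3, size=1
read(): buf=[_ _ _ _], head=3, tail=3, size=0
write(59): buf=[_ _ _ 59], head=3, tail=0, size=1
read(): buf=[_ _ _ _], head=0, tail=0, size=0

Answer: _ _ _ _
0
0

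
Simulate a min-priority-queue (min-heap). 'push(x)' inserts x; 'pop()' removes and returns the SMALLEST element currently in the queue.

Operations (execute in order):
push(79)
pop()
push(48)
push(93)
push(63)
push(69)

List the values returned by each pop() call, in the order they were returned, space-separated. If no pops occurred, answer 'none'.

push(79): heap contents = [79]
pop() → 79: heap contents = []
push(48): heap contents = [48]
push(93): heap contents = [48, 93]
push(63): heap contents = [48, 63, 93]
push(69): heap contents = [48, 63, 69, 93]

Answer: 79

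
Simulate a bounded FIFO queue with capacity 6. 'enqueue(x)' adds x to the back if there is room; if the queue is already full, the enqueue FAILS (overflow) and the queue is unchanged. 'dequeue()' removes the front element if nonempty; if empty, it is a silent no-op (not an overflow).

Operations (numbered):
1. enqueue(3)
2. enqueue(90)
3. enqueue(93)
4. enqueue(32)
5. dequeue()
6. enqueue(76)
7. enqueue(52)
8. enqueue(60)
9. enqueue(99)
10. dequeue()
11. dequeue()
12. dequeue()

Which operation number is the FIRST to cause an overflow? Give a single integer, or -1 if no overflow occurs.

1. enqueue(3): size=1
2. enqueue(90): size=2
3. enqueue(93): size=3
4. enqueue(32): size=4
5. dequeue(): size=3
6. enqueue(76): size=4
7. enqueue(52): size=5
8. enqueue(60): size=6
9. enqueue(99): size=6=cap → OVERFLOW (fail)
10. dequeue(): size=5
11. dequeue(): size=4
12. dequeue(): size=3

Answer: 9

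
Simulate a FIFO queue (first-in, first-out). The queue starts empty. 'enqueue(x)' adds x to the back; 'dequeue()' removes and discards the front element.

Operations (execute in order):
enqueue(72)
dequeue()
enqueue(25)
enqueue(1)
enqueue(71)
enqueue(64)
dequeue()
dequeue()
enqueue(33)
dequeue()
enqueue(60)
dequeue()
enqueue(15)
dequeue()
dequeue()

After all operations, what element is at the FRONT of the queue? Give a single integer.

Answer: 15

Derivation:
enqueue(72): queue = [72]
dequeue(): queue = []
enqueue(25): queue = [25]
enqueue(1): queue = [25, 1]
enqueue(71): queue = [25, 1, 71]
enqueue(64): queue = [25, 1, 71, 64]
dequeue(): queue = [1, 71, 64]
dequeue(): queue = [71, 64]
enqueue(33): queue = [71, 64, 33]
dequeue(): queue = [64, 33]
enqueue(60): queue = [64, 33, 60]
dequeue(): queue = [33, 60]
enqueue(15): queue = [33, 60, 15]
dequeue(): queue = [60, 15]
dequeue(): queue = [15]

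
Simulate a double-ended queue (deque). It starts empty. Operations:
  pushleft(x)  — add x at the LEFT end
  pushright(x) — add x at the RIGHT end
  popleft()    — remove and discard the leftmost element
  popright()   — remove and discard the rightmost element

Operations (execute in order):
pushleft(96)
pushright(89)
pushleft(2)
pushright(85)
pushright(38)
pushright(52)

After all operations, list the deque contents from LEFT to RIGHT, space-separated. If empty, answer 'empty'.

pushleft(96): [96]
pushright(89): [96, 89]
pushleft(2): [2, 96, 89]
pushright(85): [2, 96, 89, 85]
pushright(38): [2, 96, 89, 85, 38]
pushright(52): [2, 96, 89, 85, 38, 52]

Answer: 2 96 89 85 38 52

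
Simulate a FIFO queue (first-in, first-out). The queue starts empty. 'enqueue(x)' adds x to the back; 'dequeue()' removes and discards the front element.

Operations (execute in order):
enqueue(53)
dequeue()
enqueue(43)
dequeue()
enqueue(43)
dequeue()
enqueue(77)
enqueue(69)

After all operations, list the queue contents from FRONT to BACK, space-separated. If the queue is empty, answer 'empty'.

enqueue(53): [53]
dequeue(): []
enqueue(43): [43]
dequeue(): []
enqueue(43): [43]
dequeue(): []
enqueue(77): [77]
enqueue(69): [77, 69]

Answer: 77 69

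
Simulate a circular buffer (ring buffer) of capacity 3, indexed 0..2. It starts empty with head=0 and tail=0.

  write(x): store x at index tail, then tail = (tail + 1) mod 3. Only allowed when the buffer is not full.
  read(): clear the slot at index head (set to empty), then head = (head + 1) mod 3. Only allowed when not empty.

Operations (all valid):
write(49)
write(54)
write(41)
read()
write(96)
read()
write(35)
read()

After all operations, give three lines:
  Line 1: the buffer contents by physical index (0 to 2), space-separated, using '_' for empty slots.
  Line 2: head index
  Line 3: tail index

Answer: 96 35 _
0
2

Derivation:
write(49): buf=[49 _ _], head=0, tail=1, size=1
write(54): buf=[49 54 _], head=0, tail=2, size=2
write(41): buf=[49 54 41], head=0, tail=0, size=3
read(): buf=[_ 54 41], head=1, tail=0, size=2
write(96): buf=[96 54 41], head=1, tail=1, size=3
read(): buf=[96 _ 41], head=2, tail=1, size=2
write(35): buf=[96 35 41], head=2, tail=2, size=3
read(): buf=[96 35 _], head=0, tail=2, size=2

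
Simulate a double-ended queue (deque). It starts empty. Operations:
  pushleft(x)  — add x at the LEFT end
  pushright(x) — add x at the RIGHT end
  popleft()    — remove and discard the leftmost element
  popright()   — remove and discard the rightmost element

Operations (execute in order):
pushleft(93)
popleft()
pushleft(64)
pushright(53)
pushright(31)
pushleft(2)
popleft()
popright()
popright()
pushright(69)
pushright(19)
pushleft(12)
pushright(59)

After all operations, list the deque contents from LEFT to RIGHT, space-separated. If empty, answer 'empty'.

pushleft(93): [93]
popleft(): []
pushleft(64): [64]
pushright(53): [64, 53]
pushright(31): [64, 53, 31]
pushleft(2): [2, 64, 53, 31]
popleft(): [64, 53, 31]
popright(): [64, 53]
popright(): [64]
pushright(69): [64, 69]
pushright(19): [64, 69, 19]
pushleft(12): [12, 64, 69, 19]
pushright(59): [12, 64, 69, 19, 59]

Answer: 12 64 69 19 59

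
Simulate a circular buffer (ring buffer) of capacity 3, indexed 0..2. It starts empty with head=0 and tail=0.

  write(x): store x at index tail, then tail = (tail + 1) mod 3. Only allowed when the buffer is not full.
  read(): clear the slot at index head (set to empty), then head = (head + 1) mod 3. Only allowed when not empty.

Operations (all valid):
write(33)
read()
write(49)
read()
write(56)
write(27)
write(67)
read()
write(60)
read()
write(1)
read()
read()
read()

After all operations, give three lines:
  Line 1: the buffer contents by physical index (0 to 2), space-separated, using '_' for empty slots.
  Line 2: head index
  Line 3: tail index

Answer: _ _ _
1
1

Derivation:
write(33): buf=[33 _ _], head=0, tail=1, size=1
read(): buf=[_ _ _], head=1, tail=1, size=0
write(49): buf=[_ 49 _], head=1, tail=2, size=1
read(): buf=[_ _ _], head=2, tail=2, size=0
write(56): buf=[_ _ 56], head=2, tail=0, size=1
write(27): buf=[27 _ 56], head=2, tail=1, size=2
write(67): buf=[27 67 56], head=2, tail=2, size=3
read(): buf=[27 67 _], head=0, tail=2, size=2
write(60): buf=[27 67 60], head=0, tail=0, size=3
read(): buf=[_ 67 60], head=1, tail=0, size=2
write(1): buf=[1 67 60], head=1, tail=1, size=3
read(): buf=[1 _ 60], head=2, tail=1, size=2
read(): buf=[1 _ _], head=0, tail=1, size=1
read(): buf=[_ _ _], head=1, tail=1, size=0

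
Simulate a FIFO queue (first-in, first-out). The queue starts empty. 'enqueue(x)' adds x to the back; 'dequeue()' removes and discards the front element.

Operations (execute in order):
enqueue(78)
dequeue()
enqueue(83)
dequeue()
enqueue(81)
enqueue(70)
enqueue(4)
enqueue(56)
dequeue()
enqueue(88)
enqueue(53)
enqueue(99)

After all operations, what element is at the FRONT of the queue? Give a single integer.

Answer: 70

Derivation:
enqueue(78): queue = [78]
dequeue(): queue = []
enqueue(83): queue = [83]
dequeue(): queue = []
enqueue(81): queue = [81]
enqueue(70): queue = [81, 70]
enqueue(4): queue = [81, 70, 4]
enqueue(56): queue = [81, 70, 4, 56]
dequeue(): queue = [70, 4, 56]
enqueue(88): queue = [70, 4, 56, 88]
enqueue(53): queue = [70, 4, 56, 88, 53]
enqueue(99): queue = [70, 4, 56, 88, 53, 99]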